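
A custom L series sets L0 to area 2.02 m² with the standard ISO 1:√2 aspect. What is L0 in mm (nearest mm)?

1195 × 1690 mm

Let the short side be w mm. Then w · w√2 = 2.02 m² = 2,020,000 mm².
w² = 2,020,000/√2, so w ≈ 1195.1 mm; long side = w√2 ≈ 1690.2 mm.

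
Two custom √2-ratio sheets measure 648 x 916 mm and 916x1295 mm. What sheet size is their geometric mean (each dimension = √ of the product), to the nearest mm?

Short side: √(648 · 916) = √593568 ≈ 770.4 → 770 mm
Long side: √(916 · 1295) = √1186220 ≈ 1089.1 → 1089 mm

770 × 1089 mm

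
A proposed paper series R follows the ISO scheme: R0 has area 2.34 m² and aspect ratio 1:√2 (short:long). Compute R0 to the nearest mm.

1286 × 1819 mm

Let the short side be w mm. Then w · w√2 = 2.34 m² = 2,340,000 mm².
w² = 2,340,000/√2, so w ≈ 1286.3 mm; long side = w√2 ≈ 1819.1 mm.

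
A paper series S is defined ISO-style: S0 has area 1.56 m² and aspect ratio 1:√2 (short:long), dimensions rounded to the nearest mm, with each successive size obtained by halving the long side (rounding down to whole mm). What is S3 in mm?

Let S0's short side be w mm. w · w√2 = 1.56 m² = 1,560,000 mm², so w ≈ 1050.3 mm and w√2 ≈ 1485.3 mm → S0 = 1050 × 1485 mm.
S1: ⌊1485/2⌋ × 1050 = 742 × 1050 mm
S2: ⌊1050/2⌋ × 742 = 525 × 742 mm
S3: ⌊742/2⌋ × 525 = 371 × 525 mm

371 × 525 mm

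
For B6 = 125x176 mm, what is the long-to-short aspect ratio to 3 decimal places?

1.408

176 / 125 = 1.408
ISO 216 targets √2 ≈ 1.414; the -0.006 deviation is from mm rounding.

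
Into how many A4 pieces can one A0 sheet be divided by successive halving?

16

Each ISO step halves the sheet: 1 × A0 → 2 × A1 → 4 × A2 → 8 × A3 → …
From A0 to A4 is 4 halving steps: 2^4 = 16.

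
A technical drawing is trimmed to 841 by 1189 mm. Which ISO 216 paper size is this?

Aspect ratio 1189/841 ≈ 1.414 — close to the ISO √2 ≈ 1.414.
In the A-series (A0 area = 1 m²): A0 = 841 × 1189 mm.

A0 (841 × 1189 mm)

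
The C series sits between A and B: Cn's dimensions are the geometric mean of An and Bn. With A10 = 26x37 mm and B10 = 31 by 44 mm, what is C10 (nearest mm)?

Short side: √(26 · 31) = √806 ≈ 28.4 → 28 mm
Long side: √(37 · 44) = √1628 ≈ 40.3 → 40 mm

28 × 40 mm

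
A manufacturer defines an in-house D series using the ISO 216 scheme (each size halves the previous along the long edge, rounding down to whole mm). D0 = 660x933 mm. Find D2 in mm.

330 × 466 mm

D1: ⌊933/2⌋ × 660 = 466 × 660 mm
D2: ⌊660/2⌋ × 466 = 330 × 466 mm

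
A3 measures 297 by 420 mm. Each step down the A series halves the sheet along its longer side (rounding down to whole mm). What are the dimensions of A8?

A4: ⌊420/2⌋ × 297 = 210 × 297 mm
A5: ⌊297/2⌋ × 210 = 148 × 210 mm
A6: ⌊210/2⌋ × 148 = 105 × 148 mm
A7: ⌊148/2⌋ × 105 = 74 × 105 mm
A8: ⌊105/2⌋ × 74 = 52 × 74 mm

52 × 74 mm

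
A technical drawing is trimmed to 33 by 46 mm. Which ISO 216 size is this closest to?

Aspect ratio 46/33 ≈ 1.394 (ISO target is √2 ≈ 1.414).
In the B-series (B0 = 1000 × 1414 mm): B10 = 31 × 44 mm.
Off by 4 mm total — nearest standard size.

B10 (31 × 44 mm)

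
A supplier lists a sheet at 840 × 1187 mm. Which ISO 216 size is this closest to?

Aspect ratio 1187/840 ≈ 1.413 — close to the ISO √2 ≈ 1.414.
In the A-series (A0 area = 1 m²): A0 = 841 × 1189 mm.
Off by 3 mm total — nearest standard size.

A0 (841 × 1189 mm)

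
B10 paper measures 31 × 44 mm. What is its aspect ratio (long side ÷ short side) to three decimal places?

1.419

44 / 31 = 1.419
ISO 216 targets √2 ≈ 1.414; the +0.005 deviation is from mm rounding.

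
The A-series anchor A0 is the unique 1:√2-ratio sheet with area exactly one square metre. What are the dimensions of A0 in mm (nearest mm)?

Let the short side be w mm. Then the long side is w√2 and w · w√2 = 10⁶ mm².
w² = 10⁶/√2, so w = 1000 / 2^(1/4) ≈ 840.9 mm; long side = 1000 · 2^(1/4) ≈ 1189.2 mm.

841 × 1189 mm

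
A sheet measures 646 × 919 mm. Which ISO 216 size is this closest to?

Aspect ratio 919/646 ≈ 1.423 — close to the ISO √2 ≈ 1.414.
In the C-series (envelope sizes, between A and B): C1 = 648 × 917 mm.
Off by 4 mm total — nearest standard size.

C1 (648 × 917 mm)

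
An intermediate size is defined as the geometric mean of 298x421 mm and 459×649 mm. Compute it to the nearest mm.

Short side: √(298 · 459) = √136782 ≈ 369.8 → 370 mm
Long side: √(421 · 649) = √273229 ≈ 522.7 → 523 mm

370 × 523 mm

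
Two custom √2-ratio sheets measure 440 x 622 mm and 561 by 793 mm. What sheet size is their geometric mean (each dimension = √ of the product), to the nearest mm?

Short side: √(440 · 561) = √246840 ≈ 496.8 → 497 mm
Long side: √(622 · 793) = √493246 ≈ 702.3 → 702 mm

497 × 702 mm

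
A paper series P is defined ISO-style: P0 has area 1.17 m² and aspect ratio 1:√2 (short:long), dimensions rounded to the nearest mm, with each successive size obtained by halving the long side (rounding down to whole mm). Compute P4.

Let P0's short side be w mm. w · w√2 = 1.17 m² = 1,170,000 mm², so w ≈ 909.6 mm and w√2 ≈ 1286.3 mm → P0 = 910 × 1286 mm.
P1: ⌊1286/2⌋ × 910 = 643 × 910 mm
P2: ⌊910/2⌋ × 643 = 455 × 643 mm
P3: ⌊643/2⌋ × 455 = 321 × 455 mm
P4: ⌊455/2⌋ × 321 = 227 × 321 mm

227 × 321 mm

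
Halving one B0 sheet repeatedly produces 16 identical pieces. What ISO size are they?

B4

16 = 2^4, so 4 halving steps.
B0 → B1 → … → B4 after 4 steps.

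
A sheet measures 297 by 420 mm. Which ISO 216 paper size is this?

A3 (297 × 420 mm)

Aspect ratio 420/297 ≈ 1.414 — close to the ISO √2 ≈ 1.414.
In the A-series (A0 area = 1 m²): A3 = 297 × 420 mm.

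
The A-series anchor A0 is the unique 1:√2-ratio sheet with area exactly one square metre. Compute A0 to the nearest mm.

841 × 1189 mm

Let the short side be w mm. Then the long side is w√2 and w · w√2 = 10⁶ mm².
w² = 10⁶/√2, so w = 1000 / 2^(1/4) ≈ 840.9 mm; long side = 1000 · 2^(1/4) ≈ 1189.2 mm.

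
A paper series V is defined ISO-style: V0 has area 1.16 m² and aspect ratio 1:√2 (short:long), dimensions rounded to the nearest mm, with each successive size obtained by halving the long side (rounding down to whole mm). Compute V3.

Let V0's short side be w mm. w · w√2 = 1.16 m² = 1,160,000 mm², so w ≈ 905.7 mm and w√2 ≈ 1280.8 mm → V0 = 906 × 1281 mm.
V1: ⌊1281/2⌋ × 906 = 640 × 906 mm
V2: ⌊906/2⌋ × 640 = 453 × 640 mm
V3: ⌊640/2⌋ × 453 = 320 × 453 mm

320 × 453 mm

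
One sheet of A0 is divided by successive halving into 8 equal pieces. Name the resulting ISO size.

A3

8 = 2^3, so 3 halving steps.
A0 → A1 → … → A3 after 3 steps.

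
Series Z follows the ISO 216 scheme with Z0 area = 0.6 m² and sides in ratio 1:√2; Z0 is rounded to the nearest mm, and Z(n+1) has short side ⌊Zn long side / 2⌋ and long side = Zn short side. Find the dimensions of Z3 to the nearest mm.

Let Z0's short side be w mm. w · w√2 = 0.6 m² = 600,000 mm², so w ≈ 651.4 mm and w√2 ≈ 921.2 mm → Z0 = 651 × 921 mm.
Z1: ⌊921/2⌋ × 651 = 460 × 651 mm
Z2: ⌊651/2⌋ × 460 = 325 × 460 mm
Z3: ⌊460/2⌋ × 325 = 230 × 325 mm

230 × 325 mm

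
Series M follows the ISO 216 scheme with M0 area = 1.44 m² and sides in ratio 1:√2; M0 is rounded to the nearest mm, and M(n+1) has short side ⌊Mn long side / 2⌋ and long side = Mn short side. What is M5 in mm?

178 × 252 mm

Let M0's short side be w mm. w · w√2 = 1.44 m² = 1,440,000 mm², so w ≈ 1009.1 mm and w√2 ≈ 1427.0 mm → M0 = 1009 × 1427 mm.
M1: ⌊1427/2⌋ × 1009 = 713 × 1009 mm
M2: ⌊1009/2⌋ × 713 = 504 × 713 mm
M3: ⌊713/2⌋ × 504 = 356 × 504 mm
M4: ⌊504/2⌋ × 356 = 252 × 356 mm
M5: ⌊356/2⌋ × 252 = 178 × 252 mm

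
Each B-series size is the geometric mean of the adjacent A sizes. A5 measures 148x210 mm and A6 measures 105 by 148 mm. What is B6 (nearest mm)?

Short side: √(148 · 105) = √15540 ≈ 124.7 → 125 mm
Long side: √(210 · 148) = √31080 ≈ 176.3 → 176 mm

125 × 176 mm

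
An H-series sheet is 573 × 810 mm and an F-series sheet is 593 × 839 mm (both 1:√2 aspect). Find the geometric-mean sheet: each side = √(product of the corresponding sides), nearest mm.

583 × 824 mm

Short side: √(573 · 593) = √339789 ≈ 582.9 → 583 mm
Long side: √(810 · 839) = √679590 ≈ 824.4 → 824 mm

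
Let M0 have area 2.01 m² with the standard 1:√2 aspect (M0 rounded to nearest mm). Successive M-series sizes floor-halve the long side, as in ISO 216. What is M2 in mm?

Let M0's short side be w mm. w · w√2 = 2.01 m² = 2,010,000 mm², so w ≈ 1192.2 mm and w√2 ≈ 1686.0 mm → M0 = 1192 × 1686 mm.
M1: ⌊1686/2⌋ × 1192 = 843 × 1192 mm
M2: ⌊1192/2⌋ × 843 = 596 × 843 mm

596 × 843 mm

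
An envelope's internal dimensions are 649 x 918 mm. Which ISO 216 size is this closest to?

Aspect ratio 918/649 ≈ 1.414 — close to the ISO √2 ≈ 1.414.
In the C-series (envelope sizes, between A and B): C1 = 648 × 917 mm.
Off by 2 mm total — nearest standard size.

C1 (648 × 917 mm)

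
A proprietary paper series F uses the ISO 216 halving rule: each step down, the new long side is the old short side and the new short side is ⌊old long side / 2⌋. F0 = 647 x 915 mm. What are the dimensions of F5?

114 × 161 mm

F1 = 457 × 647 mm (from F0 by 1 halving).
F2: ⌊647/2⌋ × 457 = 323 × 457 mm
F3: ⌊457/2⌋ × 323 = 228 × 323 mm
F4: ⌊323/2⌋ × 228 = 161 × 228 mm
F5: ⌊228/2⌋ × 161 = 114 × 161 mm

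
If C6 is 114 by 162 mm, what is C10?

C7: ⌊162/2⌋ × 114 = 81 × 114 mm
C8: ⌊114/2⌋ × 81 = 57 × 81 mm
C9: ⌊81/2⌋ × 57 = 40 × 57 mm
C10: ⌊57/2⌋ × 40 = 28 × 40 mm

28 × 40 mm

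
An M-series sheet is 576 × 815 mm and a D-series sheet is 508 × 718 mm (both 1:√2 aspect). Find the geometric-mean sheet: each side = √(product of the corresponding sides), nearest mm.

Short side: √(576 · 508) = √292608 ≈ 540.9 → 541 mm
Long side: √(815 · 718) = √585170 ≈ 765.0 → 765 mm

541 × 765 mm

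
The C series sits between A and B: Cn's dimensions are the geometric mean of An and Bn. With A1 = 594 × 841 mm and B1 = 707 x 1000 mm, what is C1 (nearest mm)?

Short side: √(594 · 707) = √419958 ≈ 648.0 → 648 mm
Long side: √(841 · 1000) = √841000 ≈ 917.1 → 917 mm

648 × 917 mm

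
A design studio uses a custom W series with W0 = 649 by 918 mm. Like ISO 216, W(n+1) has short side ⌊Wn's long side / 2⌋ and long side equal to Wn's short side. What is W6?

W1: ⌊918/2⌋ × 649 = 459 × 649 mm
W2: ⌊649/2⌋ × 459 = 324 × 459 mm
W3: ⌊459/2⌋ × 324 = 229 × 324 mm
W4: ⌊324/2⌋ × 229 = 162 × 229 mm
W5: ⌊229/2⌋ × 162 = 114 × 162 mm
W6: ⌊162/2⌋ × 114 = 81 × 114 mm

81 × 114 mm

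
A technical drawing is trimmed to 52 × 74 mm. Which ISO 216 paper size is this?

Aspect ratio 74/52 ≈ 1.423 — close to the ISO √2 ≈ 1.414.
In the A-series (A0 area = 1 m²): A8 = 52 × 74 mm.

A8 (52 × 74 mm)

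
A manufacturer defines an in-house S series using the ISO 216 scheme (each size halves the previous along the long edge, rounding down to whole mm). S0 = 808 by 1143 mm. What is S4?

202 × 285 mm

S1 = 571 × 808 mm (from S0 by 1 halving).
S2: ⌊808/2⌋ × 571 = 404 × 571 mm
S3: ⌊571/2⌋ × 404 = 285 × 404 mm
S4: ⌊404/2⌋ × 285 = 202 × 285 mm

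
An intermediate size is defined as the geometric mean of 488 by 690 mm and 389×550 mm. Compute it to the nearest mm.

Short side: √(488 · 389) = √189832 ≈ 435.7 → 436 mm
Long side: √(690 · 550) = √379500 ≈ 616.0 → 616 mm

436 × 616 mm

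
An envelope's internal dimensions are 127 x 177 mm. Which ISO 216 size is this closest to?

Aspect ratio 177/127 ≈ 1.394 (ISO target is √2 ≈ 1.414).
In the B-series (B0 = 1000 × 1414 mm): B6 = 125 × 176 mm.
Off by 3 mm total — nearest standard size.

B6 (125 × 176 mm)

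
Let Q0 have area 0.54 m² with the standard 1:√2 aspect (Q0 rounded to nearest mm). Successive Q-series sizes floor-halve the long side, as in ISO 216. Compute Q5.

109 × 154 mm

Let Q0's short side be w mm. w · w√2 = 0.54 m² = 540,000 mm², so w ≈ 617.9 mm and w√2 ≈ 873.9 mm → Q0 = 618 × 874 mm.
Q1: ⌊874/2⌋ × 618 = 437 × 618 mm
Q2: ⌊618/2⌋ × 437 = 309 × 437 mm
Q3: ⌊437/2⌋ × 309 = 218 × 309 mm
Q4: ⌊309/2⌋ × 218 = 154 × 218 mm
Q5: ⌊218/2⌋ × 154 = 109 × 154 mm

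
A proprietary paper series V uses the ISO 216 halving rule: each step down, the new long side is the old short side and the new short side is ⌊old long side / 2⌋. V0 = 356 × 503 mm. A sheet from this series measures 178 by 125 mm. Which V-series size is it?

V0: 356 × 503 mm
V1: 251 × 356 mm
V2: 178 × 251 mm
V3: 125 × 178 mm
V4: 89 × 125 mm
→ matches V3.

V3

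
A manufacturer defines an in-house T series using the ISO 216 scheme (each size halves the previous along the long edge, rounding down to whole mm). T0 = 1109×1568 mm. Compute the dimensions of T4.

277 × 392 mm

T1: ⌊1568/2⌋ × 1109 = 784 × 1109 mm
T2: ⌊1109/2⌋ × 784 = 554 × 784 mm
T3: ⌊784/2⌋ × 554 = 392 × 554 mm
T4: ⌊554/2⌋ × 392 = 277 × 392 mm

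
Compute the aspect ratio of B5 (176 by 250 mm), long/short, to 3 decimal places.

1.420

250 / 176 = 1.420
ISO 216 targets √2 ≈ 1.414; the +0.006 deviation is from mm rounding.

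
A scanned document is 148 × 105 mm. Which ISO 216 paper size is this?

A6 (105 × 148 mm)

Aspect ratio 148/105 ≈ 1.410 — close to the ISO √2 ≈ 1.414.
In the A-series (A0 area = 1 m²): A6 = 105 × 148 mm.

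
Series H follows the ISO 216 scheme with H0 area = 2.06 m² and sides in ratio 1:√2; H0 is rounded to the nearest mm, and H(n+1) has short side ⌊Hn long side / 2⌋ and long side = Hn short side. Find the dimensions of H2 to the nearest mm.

603 × 853 mm

Let H0's short side be w mm. w · w√2 = 2.06 m² = 2,060,000 mm², so w ≈ 1206.9 mm and w√2 ≈ 1706.8 mm → H0 = 1207 × 1707 mm.
H1: ⌊1707/2⌋ × 1207 = 853 × 1207 mm
H2: ⌊1207/2⌋ × 853 = 603 × 853 mm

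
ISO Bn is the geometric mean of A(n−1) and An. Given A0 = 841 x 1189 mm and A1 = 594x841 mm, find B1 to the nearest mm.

Short side: √(841 · 594) = √499554 ≈ 706.8 → 707 mm
Long side: √(1189 · 841) = √999949 ≈ 1000.0 → 1000 mm

707 × 1000 mm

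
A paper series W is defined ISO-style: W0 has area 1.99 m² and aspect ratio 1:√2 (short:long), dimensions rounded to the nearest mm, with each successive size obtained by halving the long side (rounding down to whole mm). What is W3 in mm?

Let W0's short side be w mm. w · w√2 = 1.99 m² = 1,990,000 mm², so w ≈ 1186.2 mm and w√2 ≈ 1677.6 mm → W0 = 1186 × 1678 mm.
W1: ⌊1678/2⌋ × 1186 = 839 × 1186 mm
W2: ⌊1186/2⌋ × 839 = 593 × 839 mm
W3: ⌊839/2⌋ × 593 = 419 × 593 mm

419 × 593 mm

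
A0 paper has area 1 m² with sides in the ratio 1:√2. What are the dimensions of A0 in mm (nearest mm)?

841 × 1189 mm

Let the short side be w mm. Then the long side is w√2 and w · w√2 = 10⁶ mm².
w² = 10⁶/√2, so w = 1000 / 2^(1/4) ≈ 840.9 mm; long side = 1000 · 2^(1/4) ≈ 1189.2 mm.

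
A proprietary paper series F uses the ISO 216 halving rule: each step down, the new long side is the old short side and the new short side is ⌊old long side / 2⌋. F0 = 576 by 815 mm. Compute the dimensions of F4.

F1: ⌊815/2⌋ × 576 = 407 × 576 mm
F2: ⌊576/2⌋ × 407 = 288 × 407 mm
F3: ⌊407/2⌋ × 288 = 203 × 288 mm
F4: ⌊288/2⌋ × 203 = 144 × 203 mm

144 × 203 mm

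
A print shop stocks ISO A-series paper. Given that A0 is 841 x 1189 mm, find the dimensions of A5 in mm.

A1: ⌊1189/2⌋ × 841 = 594 × 841 mm
A2: ⌊841/2⌋ × 594 = 420 × 594 mm
A3: ⌊594/2⌋ × 420 = 297 × 420 mm
A4: ⌊420/2⌋ × 297 = 210 × 297 mm
A5: ⌊297/2⌋ × 210 = 148 × 210 mm

148 × 210 mm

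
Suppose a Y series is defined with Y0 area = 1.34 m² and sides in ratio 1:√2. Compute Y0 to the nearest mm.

Let the short side be w mm. Then w · w√2 = 1.34 m² = 1,340,000 mm².
w² = 1,340,000/√2, so w ≈ 973.4 mm; long side = w√2 ≈ 1376.6 mm.

973 × 1377 mm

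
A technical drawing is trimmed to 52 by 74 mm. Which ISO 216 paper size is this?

Aspect ratio 74/52 ≈ 1.423 — close to the ISO √2 ≈ 1.414.
In the A-series (A0 area = 1 m²): A8 = 52 × 74 mm.

A8 (52 × 74 mm)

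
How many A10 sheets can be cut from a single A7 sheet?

8

A7 = 74 × 105 mm; A10 = 26 × 37 mm.
Each halving step doubles the count; 3 steps from A7 to A10.
2^3 = 8.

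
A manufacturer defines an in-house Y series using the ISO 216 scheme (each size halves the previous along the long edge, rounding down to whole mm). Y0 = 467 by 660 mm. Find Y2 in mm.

Y1: ⌊660/2⌋ × 467 = 330 × 467 mm
Y2: ⌊467/2⌋ × 330 = 233 × 330 mm

233 × 330 mm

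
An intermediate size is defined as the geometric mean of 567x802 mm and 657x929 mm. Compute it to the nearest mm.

610 × 863 mm

Short side: √(567 · 657) = √372519 ≈ 610.3 → 610 mm
Long side: √(802 · 929) = √745058 ≈ 863.2 → 863 mm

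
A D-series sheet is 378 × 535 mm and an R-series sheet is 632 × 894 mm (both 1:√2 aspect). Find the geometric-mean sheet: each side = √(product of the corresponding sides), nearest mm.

489 × 692 mm

Short side: √(378 · 632) = √238896 ≈ 488.8 → 489 mm
Long side: √(535 · 894) = √478290 ≈ 691.6 → 692 mm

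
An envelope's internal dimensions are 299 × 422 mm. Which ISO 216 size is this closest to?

A3 (297 × 420 mm)

Aspect ratio 422/299 ≈ 1.411 — close to the ISO √2 ≈ 1.414.
In the A-series (A0 area = 1 m²): A3 = 297 × 420 mm.
Off by 4 mm total — nearest standard size.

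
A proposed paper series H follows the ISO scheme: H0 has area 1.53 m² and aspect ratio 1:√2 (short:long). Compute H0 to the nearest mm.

Let the short side be w mm. Then w · w√2 = 1.53 m² = 1,530,000 mm².
w² = 1,530,000/√2, so w ≈ 1040.1 mm; long side = w√2 ≈ 1471.0 mm.

1040 × 1471 mm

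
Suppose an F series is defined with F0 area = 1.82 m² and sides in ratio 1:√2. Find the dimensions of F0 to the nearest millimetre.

Let the short side be w mm. Then w · w√2 = 1.82 m² = 1,820,000 mm².
w² = 1,820,000/√2, so w ≈ 1134.4 mm; long side = w√2 ≈ 1604.3 mm.

1134 × 1604 mm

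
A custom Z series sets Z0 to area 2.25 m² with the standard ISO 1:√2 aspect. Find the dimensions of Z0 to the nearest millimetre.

1261 × 1784 mm

Let the short side be w mm. Then w · w√2 = 2.25 m² = 2,250,000 mm².
w² = 2,250,000/√2, so w ≈ 1261.3 mm; long side = w√2 ≈ 1783.8 mm.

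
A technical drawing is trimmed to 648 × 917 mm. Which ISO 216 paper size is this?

C1 (648 × 917 mm)

Aspect ratio 917/648 ≈ 1.415 — close to the ISO √2 ≈ 1.414.
In the C-series (envelope sizes, between A and B): C1 = 648 × 917 mm.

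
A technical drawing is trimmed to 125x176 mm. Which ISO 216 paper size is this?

B6 (125 × 176 mm)

Aspect ratio 176/125 ≈ 1.408 — close to the ISO √2 ≈ 1.414.
In the B-series (B0 = 1000 × 1414 mm): B6 = 125 × 176 mm.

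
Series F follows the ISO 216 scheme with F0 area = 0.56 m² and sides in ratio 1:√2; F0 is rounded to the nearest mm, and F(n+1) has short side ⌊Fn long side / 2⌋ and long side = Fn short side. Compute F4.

157 × 222 mm

Let F0's short side be w mm. w · w√2 = 0.56 m² = 560,000 mm², so w ≈ 629.3 mm and w√2 ≈ 889.9 mm → F0 = 629 × 890 mm.
F1: ⌊890/2⌋ × 629 = 445 × 629 mm
F2: ⌊629/2⌋ × 445 = 314 × 445 mm
F3: ⌊445/2⌋ × 314 = 222 × 314 mm
F4: ⌊314/2⌋ × 222 = 157 × 222 mm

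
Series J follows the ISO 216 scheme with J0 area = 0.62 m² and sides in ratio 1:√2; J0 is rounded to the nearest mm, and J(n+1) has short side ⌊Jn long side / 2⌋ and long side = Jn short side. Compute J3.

Let J0's short side be w mm. w · w√2 = 0.62 m² = 620,000 mm², so w ≈ 662.1 mm and w√2 ≈ 936.4 mm → J0 = 662 × 936 mm.
J1: ⌊936/2⌋ × 662 = 468 × 662 mm
J2: ⌊662/2⌋ × 468 = 331 × 468 mm
J3: ⌊468/2⌋ × 331 = 234 × 331 mm

234 × 331 mm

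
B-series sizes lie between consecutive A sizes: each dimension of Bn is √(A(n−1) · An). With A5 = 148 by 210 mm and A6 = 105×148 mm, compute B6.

Short side: √(148 · 105) = √15540 ≈ 124.7 → 125 mm
Long side: √(210 · 148) = √31080 ≈ 176.3 → 176 mm

125 × 176 mm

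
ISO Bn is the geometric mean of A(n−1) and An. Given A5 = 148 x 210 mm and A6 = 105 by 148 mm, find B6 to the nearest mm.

125 × 176 mm

Short side: √(148 · 105) = √15540 ≈ 124.7 → 125 mm
Long side: √(210 · 148) = √31080 ≈ 176.3 → 176 mm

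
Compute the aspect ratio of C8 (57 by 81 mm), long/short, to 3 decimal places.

81 / 57 = 1.421
ISO 216 targets √2 ≈ 1.414; the +0.007 deviation is from mm rounding.

1.421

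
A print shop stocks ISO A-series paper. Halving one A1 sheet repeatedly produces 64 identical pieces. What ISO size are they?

64 = 2^6, so 6 halving steps.
A1 → A2 → … → A7 after 6 steps.

A7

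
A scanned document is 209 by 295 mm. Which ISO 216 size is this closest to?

A4 (210 × 297 mm)

Aspect ratio 295/209 ≈ 1.411 — close to the ISO √2 ≈ 1.414.
In the A-series (A0 area = 1 m²): A4 = 210 × 297 mm.
Off by 3 mm total — nearest standard size.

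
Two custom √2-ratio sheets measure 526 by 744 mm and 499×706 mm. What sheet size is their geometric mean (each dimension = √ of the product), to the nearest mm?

512 × 725 mm

Short side: √(526 · 499) = √262474 ≈ 512.3 → 512 mm
Long side: √(744 · 706) = √525264 ≈ 724.8 → 725 mm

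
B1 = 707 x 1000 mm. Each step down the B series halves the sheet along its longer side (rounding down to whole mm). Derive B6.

B2: ⌊1000/2⌋ × 707 = 500 × 707 mm
B3: ⌊707/2⌋ × 500 = 353 × 500 mm
B4: ⌊500/2⌋ × 353 = 250 × 353 mm
B5: ⌊353/2⌋ × 250 = 176 × 250 mm
B6: ⌊250/2⌋ × 176 = 125 × 176 mm

125 × 176 mm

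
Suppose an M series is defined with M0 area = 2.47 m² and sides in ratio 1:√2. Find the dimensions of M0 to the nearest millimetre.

Let the short side be w mm. Then w · w√2 = 2.47 m² = 2,470,000 mm².
w² = 2,470,000/√2, so w ≈ 1321.6 mm; long side = w√2 ≈ 1869.0 mm.

1322 × 1869 mm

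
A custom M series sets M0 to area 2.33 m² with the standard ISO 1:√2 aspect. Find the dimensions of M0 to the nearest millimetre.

1284 × 1815 mm

Let the short side be w mm. Then w · w√2 = 2.33 m² = 2,330,000 mm².
w² = 2,330,000/√2, so w ≈ 1283.6 mm; long side = w√2 ≈ 1815.2 mm.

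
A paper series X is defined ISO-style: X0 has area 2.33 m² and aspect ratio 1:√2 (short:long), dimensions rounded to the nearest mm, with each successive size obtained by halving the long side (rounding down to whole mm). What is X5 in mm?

Let X0's short side be w mm. w · w√2 = 2.33 m² = 2,330,000 mm², so w ≈ 1283.6 mm and w√2 ≈ 1815.2 mm → X0 = 1284 × 1815 mm.
X1: ⌊1815/2⌋ × 1284 = 907 × 1284 mm
X2: ⌊1284/2⌋ × 907 = 642 × 907 mm
X3: ⌊907/2⌋ × 642 = 453 × 642 mm
X4: ⌊642/2⌋ × 453 = 321 × 453 mm
X5: ⌊453/2⌋ × 321 = 226 × 321 mm

226 × 321 mm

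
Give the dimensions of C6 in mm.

C0 = 917 × 1297 mm (C0 is the geometric mean of A0 and B0, aspect 1:√2).
C1: ⌊1297/2⌋ × 917 = 648 × 917 mm
C2: ⌊917/2⌋ × 648 = 458 × 648 mm
C3: ⌊648/2⌋ × 458 = 324 × 458 mm
C4: ⌊458/2⌋ × 324 = 229 × 324 mm
C5: ⌊324/2⌋ × 229 = 162 × 229 mm
C6: ⌊229/2⌋ × 162 = 114 × 162 mm

114 × 162 mm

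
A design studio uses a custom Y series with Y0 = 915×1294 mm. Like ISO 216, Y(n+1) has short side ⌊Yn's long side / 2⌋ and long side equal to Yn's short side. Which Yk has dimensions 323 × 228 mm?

Y0: 915 × 1294 mm
Y1: 647 × 915 mm
Y2: 457 × 647 mm
Y3: 323 × 457 mm
Y4: 228 × 323 mm
Y5: 161 × 228 mm
→ matches Y4.

Y4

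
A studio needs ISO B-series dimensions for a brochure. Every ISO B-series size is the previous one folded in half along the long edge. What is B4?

B0 = 1000 × 1414 mm (B0 has a 1000 mm short side, aspect 1:√2).
B1: ⌊1414/2⌋ × 1000 = 707 × 1000 mm
B2: ⌊1000/2⌋ × 707 = 500 × 707 mm
B3: ⌊707/2⌋ × 500 = 353 × 500 mm
B4: ⌊500/2⌋ × 353 = 250 × 353 mm

250 × 353 mm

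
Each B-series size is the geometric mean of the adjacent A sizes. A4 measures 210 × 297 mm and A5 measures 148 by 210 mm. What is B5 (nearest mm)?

Short side: √(210 · 148) = √31080 ≈ 176.3 → 176 mm
Long side: √(297 · 210) = √62370 ≈ 249.7 → 250 mm

176 × 250 mm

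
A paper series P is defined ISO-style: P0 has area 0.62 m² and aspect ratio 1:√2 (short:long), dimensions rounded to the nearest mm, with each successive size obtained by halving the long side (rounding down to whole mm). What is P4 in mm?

165 × 234 mm

Let P0's short side be w mm. w · w√2 = 0.62 m² = 620,000 mm², so w ≈ 662.1 mm and w√2 ≈ 936.4 mm → P0 = 662 × 936 mm.
P1: ⌊936/2⌋ × 662 = 468 × 662 mm
P2: ⌊662/2⌋ × 468 = 331 × 468 mm
P3: ⌊468/2⌋ × 331 = 234 × 331 mm
P4: ⌊331/2⌋ × 234 = 165 × 234 mm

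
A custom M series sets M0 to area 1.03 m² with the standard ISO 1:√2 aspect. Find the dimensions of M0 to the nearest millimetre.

853 × 1207 mm

Let the short side be w mm. Then w · w√2 = 1.03 m² = 1,030,000 mm².
w² = 1,030,000/√2, so w ≈ 853.4 mm; long side = w√2 ≈ 1206.9 mm.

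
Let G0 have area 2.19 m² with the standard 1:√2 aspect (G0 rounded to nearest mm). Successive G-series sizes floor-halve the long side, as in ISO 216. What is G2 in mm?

Let G0's short side be w mm. w · w√2 = 2.19 m² = 2,190,000 mm², so w ≈ 1244.4 mm and w√2 ≈ 1759.9 mm → G0 = 1244 × 1760 mm.
G1: ⌊1760/2⌋ × 1244 = 880 × 1244 mm
G2: ⌊1244/2⌋ × 880 = 622 × 880 mm

622 × 880 mm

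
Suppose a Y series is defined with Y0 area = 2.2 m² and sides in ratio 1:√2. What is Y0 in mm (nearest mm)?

Let the short side be w mm. Then w · w√2 = 2.2 m² = 2,200,000 mm².
w² = 2,200,000/√2, so w ≈ 1247.3 mm; long side = w√2 ≈ 1763.9 mm.

1247 × 1764 mm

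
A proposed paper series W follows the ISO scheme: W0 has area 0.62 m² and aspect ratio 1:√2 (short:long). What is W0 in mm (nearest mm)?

Let the short side be w mm. Then w · w√2 = 0.62 m² = 620,000 mm².
w² = 620,000/√2, so w ≈ 662.1 mm; long side = w√2 ≈ 936.4 mm.

662 × 936 mm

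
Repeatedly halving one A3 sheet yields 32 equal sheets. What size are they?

32 = 2^5, so 5 halving steps.
A3 → A4 → … → A8 after 5 steps.

A8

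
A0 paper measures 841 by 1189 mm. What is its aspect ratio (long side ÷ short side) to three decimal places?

1.414

1189 / 841 = 1.414
Matches √2 ≈ 1.414 — the ISO 216 defining ratio.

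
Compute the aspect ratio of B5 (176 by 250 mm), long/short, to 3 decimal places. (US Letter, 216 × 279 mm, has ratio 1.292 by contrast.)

250 / 176 = 1.420
ISO 216 targets √2 ≈ 1.414; the +0.006 deviation is from mm rounding.

1.420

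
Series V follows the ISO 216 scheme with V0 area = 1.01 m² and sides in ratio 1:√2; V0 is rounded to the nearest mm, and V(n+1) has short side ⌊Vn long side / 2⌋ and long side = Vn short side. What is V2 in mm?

Let V0's short side be w mm. w · w√2 = 1.01 m² = 1,010,000 mm², so w ≈ 845.1 mm and w√2 ≈ 1195.1 mm → V0 = 845 × 1195 mm.
V1: ⌊1195/2⌋ × 845 = 597 × 845 mm
V2: ⌊845/2⌋ × 597 = 422 × 597 mm

422 × 597 mm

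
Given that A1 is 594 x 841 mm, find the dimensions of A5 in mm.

A2: ⌊841/2⌋ × 594 = 420 × 594 mm
A3: ⌊594/2⌋ × 420 = 297 × 420 mm
A4: ⌊420/2⌋ × 297 = 210 × 297 mm
A5: ⌊297/2⌋ × 210 = 148 × 210 mm

148 × 210 mm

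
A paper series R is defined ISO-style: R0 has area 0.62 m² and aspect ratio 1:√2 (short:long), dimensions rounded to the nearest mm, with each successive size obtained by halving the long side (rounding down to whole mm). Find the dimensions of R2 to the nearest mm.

Let R0's short side be w mm. w · w√2 = 0.62 m² = 620,000 mm², so w ≈ 662.1 mm and w√2 ≈ 936.4 mm → R0 = 662 × 936 mm.
R1: ⌊936/2⌋ × 662 = 468 × 662 mm
R2: ⌊662/2⌋ × 468 = 331 × 468 mm

331 × 468 mm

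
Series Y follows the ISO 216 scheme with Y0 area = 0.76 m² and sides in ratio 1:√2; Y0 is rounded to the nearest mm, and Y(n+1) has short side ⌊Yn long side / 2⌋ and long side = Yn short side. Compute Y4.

183 × 259 mm

Let Y0's short side be w mm. w · w√2 = 0.76 m² = 760,000 mm², so w ≈ 733.1 mm and w√2 ≈ 1036.7 mm → Y0 = 733 × 1037 mm.
Y1: ⌊1037/2⌋ × 733 = 518 × 733 mm
Y2: ⌊733/2⌋ × 518 = 366 × 518 mm
Y3: ⌊518/2⌋ × 366 = 259 × 366 mm
Y4: ⌊366/2⌋ × 259 = 183 × 259 mm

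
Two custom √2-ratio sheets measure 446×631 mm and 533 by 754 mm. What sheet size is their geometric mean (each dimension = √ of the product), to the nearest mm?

488 × 690 mm

Short side: √(446 · 533) = √237718 ≈ 487.6 → 488 mm
Long side: √(631 · 754) = √475774 ≈ 689.8 → 690 mm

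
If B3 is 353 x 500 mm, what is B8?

62 × 88 mm

B4: ⌊500/2⌋ × 353 = 250 × 353 mm
B5: ⌊353/2⌋ × 250 = 176 × 250 mm
B6: ⌊250/2⌋ × 176 = 125 × 176 mm
B7: ⌊176/2⌋ × 125 = 88 × 125 mm
B8: ⌊125/2⌋ × 88 = 62 × 88 mm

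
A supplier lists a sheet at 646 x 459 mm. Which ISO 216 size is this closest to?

C2 (458 × 648 mm)

Aspect ratio 646/459 ≈ 1.407 — close to the ISO √2 ≈ 1.414.
In the C-series (envelope sizes, between A and B): C2 = 458 × 648 mm.
Off by 3 mm total — nearest standard size.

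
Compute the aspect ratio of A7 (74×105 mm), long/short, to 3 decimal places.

1.419

105 / 74 = 1.419
ISO 216 targets √2 ≈ 1.414; the +0.005 deviation is from mm rounding.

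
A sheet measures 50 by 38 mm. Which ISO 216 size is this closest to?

Aspect ratio 50/38 ≈ 1.316 (ISO target is √2 ≈ 1.414).
In the A-series (A0 area = 1 m²): A9 = 37 × 52 mm.
Off by 3 mm total — nearest standard size.

A9 (37 × 52 mm)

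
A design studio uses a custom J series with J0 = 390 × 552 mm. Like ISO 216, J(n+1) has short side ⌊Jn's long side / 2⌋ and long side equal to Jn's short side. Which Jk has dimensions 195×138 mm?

J0: 390 × 552 mm
J1: 276 × 390 mm
J2: 195 × 276 mm
J3: 138 × 195 mm
J4: 97 × 138 mm
→ matches J3.

J3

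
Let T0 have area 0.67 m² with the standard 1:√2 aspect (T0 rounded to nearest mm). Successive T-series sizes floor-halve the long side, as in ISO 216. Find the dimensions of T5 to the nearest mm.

Let T0's short side be w mm. w · w√2 = 0.67 m² = 670,000 mm², so w ≈ 688.3 mm and w√2 ≈ 973.4 mm → T0 = 688 × 973 mm.
T1: ⌊973/2⌋ × 688 = 486 × 688 mm
T2: ⌊688/2⌋ × 486 = 344 × 486 mm
T3: ⌊486/2⌋ × 344 = 243 × 344 mm
T4: ⌊344/2⌋ × 243 = 172 × 243 mm
T5: ⌊243/2⌋ × 172 = 121 × 172 mm

121 × 172 mm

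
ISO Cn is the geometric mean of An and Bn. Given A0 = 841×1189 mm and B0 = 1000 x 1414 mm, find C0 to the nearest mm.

Short side: √(841 · 1000) = √841000 ≈ 917.1 → 917 mm
Long side: √(1189 · 1414) = √1681246 ≈ 1296.6 → 1297 mm

917 × 1297 mm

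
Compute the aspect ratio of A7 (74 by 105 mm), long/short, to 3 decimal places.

1.419

105 / 74 = 1.419
ISO 216 targets √2 ≈ 1.414; the +0.005 deviation is from mm rounding.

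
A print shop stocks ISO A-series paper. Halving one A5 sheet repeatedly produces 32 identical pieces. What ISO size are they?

A10

32 = 2^5, so 5 halving steps.
A5 → A6 → … → A10 after 5 steps.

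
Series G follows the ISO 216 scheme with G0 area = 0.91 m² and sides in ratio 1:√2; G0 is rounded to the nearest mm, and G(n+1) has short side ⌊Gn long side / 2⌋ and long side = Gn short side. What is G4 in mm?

Let G0's short side be w mm. w · w√2 = 0.91 m² = 910,000 mm², so w ≈ 802.2 mm and w√2 ≈ 1134.4 mm → G0 = 802 × 1134 mm.
G1: ⌊1134/2⌋ × 802 = 567 × 802 mm
G2: ⌊802/2⌋ × 567 = 401 × 567 mm
G3: ⌊567/2⌋ × 401 = 283 × 401 mm
G4: ⌊401/2⌋ × 283 = 200 × 283 mm

200 × 283 mm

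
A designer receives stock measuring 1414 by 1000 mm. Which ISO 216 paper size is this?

Aspect ratio 1414/1000 ≈ 1.414 — close to the ISO √2 ≈ 1.414.
In the B-series (B0 = 1000 × 1414 mm): B0 = 1000 × 1414 mm.

B0 (1000 × 1414 mm)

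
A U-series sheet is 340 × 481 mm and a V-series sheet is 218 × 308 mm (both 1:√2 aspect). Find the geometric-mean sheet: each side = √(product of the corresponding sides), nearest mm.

Short side: √(340 · 218) = √74120 ≈ 272.2 → 272 mm
Long side: √(481 · 308) = √148148 ≈ 384.9 → 385 mm

272 × 385 mm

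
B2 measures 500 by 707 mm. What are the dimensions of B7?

B3: ⌊707/2⌋ × 500 = 353 × 500 mm
B4: ⌊500/2⌋ × 353 = 250 × 353 mm
B5: ⌊353/2⌋ × 250 = 176 × 250 mm
B6: ⌊250/2⌋ × 176 = 125 × 176 mm
B7: ⌊176/2⌋ × 125 = 88 × 125 mm

88 × 125 mm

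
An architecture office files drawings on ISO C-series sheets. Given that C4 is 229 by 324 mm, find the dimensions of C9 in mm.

40 × 57 mm

C5: ⌊324/2⌋ × 229 = 162 × 229 mm
C6: ⌊229/2⌋ × 162 = 114 × 162 mm
C7: ⌊162/2⌋ × 114 = 81 × 114 mm
C8: ⌊114/2⌋ × 81 = 57 × 81 mm
C9: ⌊81/2⌋ × 57 = 40 × 57 mm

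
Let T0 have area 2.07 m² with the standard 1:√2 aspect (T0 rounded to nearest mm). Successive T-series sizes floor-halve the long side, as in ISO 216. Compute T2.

Let T0's short side be w mm. w · w√2 = 2.07 m² = 2,070,000 mm², so w ≈ 1209.8 mm and w√2 ≈ 1711.0 mm → T0 = 1210 × 1711 mm.
T1: ⌊1711/2⌋ × 1210 = 855 × 1210 mm
T2: ⌊1210/2⌋ × 855 = 605 × 855 mm

605 × 855 mm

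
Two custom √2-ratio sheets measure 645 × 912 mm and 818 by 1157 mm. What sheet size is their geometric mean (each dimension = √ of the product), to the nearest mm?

726 × 1027 mm

Short side: √(645 · 818) = √527610 ≈ 726.4 → 726 mm
Long side: √(912 · 1157) = √1055184 ≈ 1027.2 → 1027 mm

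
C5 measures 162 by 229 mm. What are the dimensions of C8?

57 × 81 mm

C6: ⌊229/2⌋ × 162 = 114 × 162 mm
C7: ⌊162/2⌋ × 114 = 81 × 114 mm
C8: ⌊114/2⌋ × 81 = 57 × 81 mm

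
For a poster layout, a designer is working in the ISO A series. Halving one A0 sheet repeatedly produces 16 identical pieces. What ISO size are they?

A4

16 = 2^4, so 4 halving steps.
A0 → A1 → … → A4 after 4 steps.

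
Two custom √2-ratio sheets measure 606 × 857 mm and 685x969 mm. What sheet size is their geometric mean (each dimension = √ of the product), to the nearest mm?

644 × 911 mm

Short side: √(606 · 685) = √415110 ≈ 644.3 → 644 mm
Long side: √(857 · 969) = √830433 ≈ 911.3 → 911 mm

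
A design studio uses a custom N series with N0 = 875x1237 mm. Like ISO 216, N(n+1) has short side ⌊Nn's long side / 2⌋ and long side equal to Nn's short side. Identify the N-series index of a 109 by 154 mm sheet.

N6

N0: 875 × 1237 mm
N1: 618 × 875 mm
N2: 437 × 618 mm
N3: 309 × 437 mm
N4: 218 × 309 mm
N5: 154 × 218 mm
N6: 109 × 154 mm
N7: 77 × 109 mm
→ matches N6.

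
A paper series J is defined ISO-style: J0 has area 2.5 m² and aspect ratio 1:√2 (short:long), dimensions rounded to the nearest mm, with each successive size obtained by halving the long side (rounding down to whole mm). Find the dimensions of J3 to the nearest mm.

Let J0's short side be w mm. w · w√2 = 2.5 m² = 2,500,000 mm², so w ≈ 1329.6 mm and w√2 ≈ 1880.3 mm → J0 = 1330 × 1880 mm.
J1: ⌊1880/2⌋ × 1330 = 940 × 1330 mm
J2: ⌊1330/2⌋ × 940 = 665 × 940 mm
J3: ⌊940/2⌋ × 665 = 470 × 665 mm

470 × 665 mm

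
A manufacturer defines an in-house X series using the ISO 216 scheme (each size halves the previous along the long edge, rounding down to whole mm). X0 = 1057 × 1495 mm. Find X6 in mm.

X1: ⌊1495/2⌋ × 1057 = 747 × 1057 mm
X2: ⌊1057/2⌋ × 747 = 528 × 747 mm
X3: ⌊747/2⌋ × 528 = 373 × 528 mm
X4: ⌊528/2⌋ × 373 = 264 × 373 mm
X5: ⌊373/2⌋ × 264 = 186 × 264 mm
X6: ⌊264/2⌋ × 186 = 132 × 186 mm

132 × 186 mm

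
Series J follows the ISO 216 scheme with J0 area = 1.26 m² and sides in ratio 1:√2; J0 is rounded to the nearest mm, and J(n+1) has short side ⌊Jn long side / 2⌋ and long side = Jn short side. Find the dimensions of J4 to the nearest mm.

236 × 333 mm

Let J0's short side be w mm. w · w√2 = 1.26 m² = 1,260,000 mm², so w ≈ 943.9 mm and w√2 ≈ 1334.9 mm → J0 = 944 × 1335 mm.
J1: ⌊1335/2⌋ × 944 = 667 × 944 mm
J2: ⌊944/2⌋ × 667 = 472 × 667 mm
J3: ⌊667/2⌋ × 472 = 333 × 472 mm
J4: ⌊472/2⌋ × 333 = 236 × 333 mm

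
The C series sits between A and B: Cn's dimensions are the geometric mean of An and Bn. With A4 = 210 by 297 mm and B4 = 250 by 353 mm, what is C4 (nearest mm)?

Short side: √(210 · 250) = √52500 ≈ 229.1 → 229 mm
Long side: √(297 · 353) = √104841 ≈ 323.8 → 324 mm

229 × 324 mm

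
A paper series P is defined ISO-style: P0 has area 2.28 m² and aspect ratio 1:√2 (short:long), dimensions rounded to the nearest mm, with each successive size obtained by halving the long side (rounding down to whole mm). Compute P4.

317 × 449 mm

Let P0's short side be w mm. w · w√2 = 2.28 m² = 2,280,000 mm², so w ≈ 1269.7 mm and w√2 ≈ 1795.7 mm → P0 = 1270 × 1796 mm.
P1: ⌊1796/2⌋ × 1270 = 898 × 1270 mm
P2: ⌊1270/2⌋ × 898 = 635 × 898 mm
P3: ⌊898/2⌋ × 635 = 449 × 635 mm
P4: ⌊635/2⌋ × 449 = 317 × 449 mm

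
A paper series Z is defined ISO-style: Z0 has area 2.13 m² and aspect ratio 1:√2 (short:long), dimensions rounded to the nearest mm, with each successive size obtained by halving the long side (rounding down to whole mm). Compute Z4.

Let Z0's short side be w mm. w · w√2 = 2.13 m² = 2,130,000 mm², so w ≈ 1227.2 mm and w√2 ≈ 1735.6 mm → Z0 = 1227 × 1736 mm.
Z1: ⌊1736/2⌋ × 1227 = 868 × 1227 mm
Z2: ⌊1227/2⌋ × 868 = 613 × 868 mm
Z3: ⌊868/2⌋ × 613 = 434 × 613 mm
Z4: ⌊613/2⌋ × 434 = 306 × 434 mm

306 × 434 mm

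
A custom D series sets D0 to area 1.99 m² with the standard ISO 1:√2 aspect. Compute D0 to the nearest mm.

1186 × 1678 mm

Let the short side be w mm. Then w · w√2 = 1.99 m² = 1,990,000 mm².
w² = 1,990,000/√2, so w ≈ 1186.2 mm; long side = w√2 ≈ 1677.6 mm.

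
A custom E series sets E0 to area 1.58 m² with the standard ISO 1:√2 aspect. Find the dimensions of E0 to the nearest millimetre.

Let the short side be w mm. Then w · w√2 = 1.58 m² = 1,580,000 mm².
w² = 1,580,000/√2, so w ≈ 1057.0 mm; long side = w√2 ≈ 1494.8 mm.

1057 × 1495 mm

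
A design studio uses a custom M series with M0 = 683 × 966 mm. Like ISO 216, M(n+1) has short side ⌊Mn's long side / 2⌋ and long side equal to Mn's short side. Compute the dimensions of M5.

M1: ⌊966/2⌋ × 683 = 483 × 683 mm
M2: ⌊683/2⌋ × 483 = 341 × 483 mm
M3: ⌊483/2⌋ × 341 = 241 × 341 mm
M4: ⌊341/2⌋ × 241 = 170 × 241 mm
M5: ⌊241/2⌋ × 170 = 120 × 170 mm

120 × 170 mm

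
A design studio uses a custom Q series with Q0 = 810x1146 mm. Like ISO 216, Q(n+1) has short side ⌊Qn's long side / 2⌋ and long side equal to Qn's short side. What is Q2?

Q1: ⌊1146/2⌋ × 810 = 573 × 810 mm
Q2: ⌊810/2⌋ × 573 = 405 × 573 mm

405 × 573 mm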